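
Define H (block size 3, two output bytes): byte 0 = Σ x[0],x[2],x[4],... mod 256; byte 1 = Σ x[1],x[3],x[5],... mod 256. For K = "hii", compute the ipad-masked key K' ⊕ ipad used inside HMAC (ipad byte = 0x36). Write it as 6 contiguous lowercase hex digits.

Key "hii" = 68 69 69 is exactly B = 3 bytes: K' = 68 69 69.
XOR each byte with 0x36: 68⊕36=5e, 69⊕36=5f, 69⊕36=5f.

5e5f5f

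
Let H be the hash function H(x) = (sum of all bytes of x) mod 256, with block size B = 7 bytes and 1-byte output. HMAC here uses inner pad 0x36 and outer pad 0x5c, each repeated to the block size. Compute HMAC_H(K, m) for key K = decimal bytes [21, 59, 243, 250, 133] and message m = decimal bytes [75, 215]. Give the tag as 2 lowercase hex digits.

98

Key decimal bytes [21, 59, 243, 250, 133] = 15 3b f3 fa 85 is 5 bytes ≤ B = 7; zero-pad to 7 bytes: K' = 15 3b f3 fa 85 00 00.
K' ⊕ ipad = 23 0d c5 cc b3 36 36.  K' ⊕ opad = 49 67 af a6 d9 5c 5c.
Inner input = (K'⊕ipad) ∥ m = 23 0d c5 cc b3 36 36 ∥ 4b d7.
Inner hash: sum = 35+13+197+204+179+54+54+75+215 = 1026; mod 256 = 2 → 02.
Outer input = (K'⊕opad) ∥ inner = 49 67 af a6 d9 5c 5c ∥ 02.
Outer hash (tag): sum = 73+103+175+166+217+92+92+2 = 920; mod 256 = 152 → 98.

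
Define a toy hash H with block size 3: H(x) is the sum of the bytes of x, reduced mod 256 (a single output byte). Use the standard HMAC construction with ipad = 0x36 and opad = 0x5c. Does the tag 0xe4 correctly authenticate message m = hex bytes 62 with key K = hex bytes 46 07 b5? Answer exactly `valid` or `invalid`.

Key hex bytes 46 07 b5 is exactly B = 3 bytes: K' = 46 07 b5.
K' ⊕ ipad = 70 31 83; K' ⊕ opad = 1a 5b e9.
Inner hash: sum = 112+49+131+98 = 390; mod 256 = 134 → 86.
Outer hash (recomputed tag): sum = 26+91+233+134 = 484; mod 256 = 228 → e4.
Recomputed tag = e4; claimed = e4 → match.

valid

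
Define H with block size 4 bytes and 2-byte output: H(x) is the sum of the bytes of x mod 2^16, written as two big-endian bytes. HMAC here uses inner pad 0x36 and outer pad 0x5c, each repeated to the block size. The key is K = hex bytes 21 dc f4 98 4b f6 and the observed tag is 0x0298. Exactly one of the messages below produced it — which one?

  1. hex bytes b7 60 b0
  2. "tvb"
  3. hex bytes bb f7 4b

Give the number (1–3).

Key hex bytes 21 dc f4 98 4b f6 is 6 bytes > B = 4, so hash it first: H(key) = 03 ca, then zero-pad to 4 bytes: K' = 03 ca 00 00.
K' ⊕ ipad = 35 fc 36 36; K' ⊕ opad = 5f 96 5c 5c.
m1: inner = H(35 fc 36 36 b7 60 b0) = 03 64; tag = H(5f 96 5c 5c 03 64) = 0214
m2: inner = H(35 fc 36 36 74 76 62) = 02 e9; tag = H(5f 96 5c 5c 02 e9) = 0298 ← matches
m3: inner = H(35 fc 36 36 bb f7 4b) = 03 9a; tag = H(5f 96 5c 5c 03 9a) = 024a

2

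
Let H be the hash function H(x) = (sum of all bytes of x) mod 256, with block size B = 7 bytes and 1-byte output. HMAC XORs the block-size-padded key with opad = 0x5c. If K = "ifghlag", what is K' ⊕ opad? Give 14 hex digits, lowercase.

353a3b34303d3b

Key "ifghlag" = 69 66 67 68 6c 61 67 is exactly B = 7 bytes: K' = 69 66 67 68 6c 61 67.
XOR each byte with 0x5c: 69⊕5c=35, 66⊕5c=3a, 67⊕5c=3b, 68⊕5c=34, 6c⊕5c=30, 61⊕5c=3d, 67⊕5c=3b.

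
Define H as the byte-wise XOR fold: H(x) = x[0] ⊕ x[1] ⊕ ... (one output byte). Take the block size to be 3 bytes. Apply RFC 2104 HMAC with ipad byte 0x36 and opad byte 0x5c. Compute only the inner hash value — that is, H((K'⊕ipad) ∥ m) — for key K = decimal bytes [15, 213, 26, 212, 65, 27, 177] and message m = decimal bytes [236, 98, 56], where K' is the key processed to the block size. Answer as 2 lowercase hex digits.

Key decimal bytes [15, 213, 26, 212, 65, 27, 177] = 0f d5 1a d4 41 1b b1 is 7 bytes > B = 3, so hash it first: H(key) = ff, then zero-pad to 3 bytes: K' = ff 00 00.
K' ⊕ ipad = c9 36 36.
Inner input = c9 36 36 ∥ ec 62 38.
Inner hash: XOR c9⊕36⊕36⊕ec⊕62⊕38 = 7f.

7f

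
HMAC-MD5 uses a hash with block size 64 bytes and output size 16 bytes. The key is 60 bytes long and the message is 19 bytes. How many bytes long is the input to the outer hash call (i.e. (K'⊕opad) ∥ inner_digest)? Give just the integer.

80

Key is 60 ≤ 64 bytes, zero-padded: |K'| = 64.
Outer input = (K'⊕opad) ∥ H(inner) → 64 + 16 = 80 bytes.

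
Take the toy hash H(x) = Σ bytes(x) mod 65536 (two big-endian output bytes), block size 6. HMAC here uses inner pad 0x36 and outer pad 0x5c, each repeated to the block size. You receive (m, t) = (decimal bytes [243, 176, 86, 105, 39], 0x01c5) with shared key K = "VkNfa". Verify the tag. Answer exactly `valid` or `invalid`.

valid

Key "VkNfa" = 56 6b 4e 66 61 is 5 bytes ≤ B = 6; zero-pad to 6 bytes: K' = 56 6b 4e 66 61 00.
K' ⊕ ipad = 60 5d 78 50 57 36; K' ⊕ opad = 0a 37 12 3a 3d 5c.
Inner hash: sum = 96+93+120+80+87+54+243+176+86+105+39 = 1179 → 04 9b.
Outer hash (recomputed tag): sum = 10+55+18+58+61+92+4+155 = 453 → 01 c5.
Recomputed tag = 01c5; claimed = 01c5 → match.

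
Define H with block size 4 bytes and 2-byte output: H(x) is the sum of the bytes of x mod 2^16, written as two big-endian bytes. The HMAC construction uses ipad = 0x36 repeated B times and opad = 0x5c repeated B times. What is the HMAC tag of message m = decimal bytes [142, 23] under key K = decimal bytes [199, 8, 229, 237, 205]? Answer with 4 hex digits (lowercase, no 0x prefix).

01e8

Key decimal bytes [199, 8, 229, 237, 205] = c7 08 e5 ed cd is 5 bytes > B = 4, so hash it first: H(key) = 03 6e, then zero-pad to 4 bytes: K' = 03 6e 00 00.
K' ⊕ ipad = 35 58 36 36.  K' ⊕ opad = 5f 32 5c 5c.
Inner input = (K'⊕ipad) ∥ m = 35 58 36 36 ∥ 8e 17.
Inner hash: sum = 53+88+54+54+142+23 = 414 → 01 9e.
Outer input = (K'⊕opad) ∥ inner = 5f 32 5c 5c ∥ 01 9e.
Outer hash (tag): sum = 95+50+92+92+1+158 = 488 → 01 e8.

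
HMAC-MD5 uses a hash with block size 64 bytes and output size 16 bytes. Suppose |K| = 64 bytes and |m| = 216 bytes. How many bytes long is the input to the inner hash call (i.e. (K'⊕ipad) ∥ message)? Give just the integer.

Key is 64 ≤ 64 bytes, zero-padded: |K'| = 64.
Inner input = (K'⊕ipad) ∥ m → 64 + 216 = 280 bytes.

280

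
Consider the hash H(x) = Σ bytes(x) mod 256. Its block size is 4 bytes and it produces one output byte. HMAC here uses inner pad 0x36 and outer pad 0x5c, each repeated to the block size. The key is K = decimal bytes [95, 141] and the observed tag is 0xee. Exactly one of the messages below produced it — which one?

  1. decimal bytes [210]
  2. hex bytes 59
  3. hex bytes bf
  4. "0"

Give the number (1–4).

1

Key decimal bytes [95, 141] = 5f 8d is 2 bytes ≤ B = 4; zero-pad to 4 bytes: K' = 5f 8d 00 00.
K' ⊕ ipad = 69 bb 36 36; K' ⊕ opad = 03 d1 5c 5c.
m1: inner = H(69 bb 36 36 d2) = 62; tag = H(03 d1 5c 5c 62) = ee ← matches
m2: inner = H(69 bb 36 36 59) = e9; tag = H(03 d1 5c 5c e9) = 75
m3: inner = H(69 bb 36 36 bf) = 4f; tag = H(03 d1 5c 5c 4f) = db
m4: inner = H(69 bb 36 36 30) = c0; tag = H(03 d1 5c 5c c0) = 4c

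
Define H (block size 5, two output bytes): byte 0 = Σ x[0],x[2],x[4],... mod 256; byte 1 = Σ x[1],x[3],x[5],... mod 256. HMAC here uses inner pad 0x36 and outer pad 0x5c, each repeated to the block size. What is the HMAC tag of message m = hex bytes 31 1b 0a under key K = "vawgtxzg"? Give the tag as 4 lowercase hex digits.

Key "vawgtxzg" = 76 61 77 67 74 78 7a 67 is 8 bytes > B = 5, so hash it first: H(key) = db a7, then zero-pad to 5 bytes: K' = db a7 00 00 00.
K' ⊕ ipad = ed 91 36 36 36.  K' ⊕ opad = 87 fb 5c 5c 5c.
Inner input = (K'⊕ipad) ∥ m = ed 91 36 36 36 ∥ 31 1b 0a.
Inner hash: even-index sum = 372 mod 256 = 116; odd-index sum = 258 mod 256 = 2 → 74 02.
Outer input = (K'⊕opad) ∥ inner = 87 fb 5c 5c 5c ∥ 74 02.
Outer hash (tag): even-index sum = 321 mod 256 = 65; odd-index sum = 459 mod 256 = 203 → 41 cb.

41cb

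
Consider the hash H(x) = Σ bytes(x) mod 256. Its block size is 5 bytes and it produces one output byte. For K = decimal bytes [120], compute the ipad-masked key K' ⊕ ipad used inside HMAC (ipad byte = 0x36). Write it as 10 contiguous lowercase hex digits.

4e36363636

Key decimal bytes [120] = 78 is 1 byte ≤ B = 5; zero-pad to 5 bytes: K' = 78 00 00 00 00.
XOR each byte with 0x36: 78⊕36=4e, 00⊕36=36, 00⊕36=36, 00⊕36=36, 00⊕36=36.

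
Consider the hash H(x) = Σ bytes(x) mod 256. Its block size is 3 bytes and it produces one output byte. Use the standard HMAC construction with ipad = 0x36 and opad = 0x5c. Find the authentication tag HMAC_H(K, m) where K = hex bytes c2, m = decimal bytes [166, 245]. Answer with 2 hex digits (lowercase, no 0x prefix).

Key hex bytes c2 is 1 byte ≤ B = 3; zero-pad to 3 bytes: K' = c2 00 00.
K' ⊕ ipad = f4 36 36.  K' ⊕ opad = 9e 5c 5c.
Inner input = (K'⊕ipad) ∥ m = f4 36 36 ∥ a6 f5.
Inner hash: sum = 244+54+54+166+245 = 763; mod 256 = 251 → fb.
Outer input = (K'⊕opad) ∥ inner = 9e 5c 5c ∥ fb.
Outer hash (tag): sum = 158+92+92+251 = 593; mod 256 = 81 → 51.

51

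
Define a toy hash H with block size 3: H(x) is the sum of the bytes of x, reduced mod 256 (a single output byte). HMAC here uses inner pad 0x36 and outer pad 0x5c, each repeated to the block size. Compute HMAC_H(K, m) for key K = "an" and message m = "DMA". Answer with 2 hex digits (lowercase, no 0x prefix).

Key "an" = 61 6e is 2 bytes ≤ B = 3; zero-pad to 3 bytes: K' = 61 6e 00.
K' ⊕ ipad = 57 58 36.  K' ⊕ opad = 3d 32 5c.
Inner input = (K'⊕ipad) ∥ m = 57 58 36 ∥ 44 4d 41.
Inner hash: sum = 87+88+54+68+77+65 = 439; mod 256 = 183 → b7.
Outer input = (K'⊕opad) ∥ inner = 3d 32 5c ∥ b7.
Outer hash (tag): sum = 61+50+92+183 = 386; mod 256 = 130 → 82.

82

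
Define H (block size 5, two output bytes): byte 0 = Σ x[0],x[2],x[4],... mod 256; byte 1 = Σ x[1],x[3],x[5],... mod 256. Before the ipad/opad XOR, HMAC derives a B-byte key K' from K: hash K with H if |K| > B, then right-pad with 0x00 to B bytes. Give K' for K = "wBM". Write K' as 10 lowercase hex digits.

Key "wBM" = 77 42 4d is 3 bytes ≤ B = 5; zero-pad to 5 bytes: K' = 77 42 4d 00 00.

77424d0000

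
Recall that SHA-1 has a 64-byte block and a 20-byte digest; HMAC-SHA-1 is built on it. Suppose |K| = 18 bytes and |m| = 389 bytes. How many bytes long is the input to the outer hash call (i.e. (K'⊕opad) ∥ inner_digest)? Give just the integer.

84

Key is 18 ≤ 64 bytes, zero-padded: |K'| = 64.
Outer input = (K'⊕opad) ∥ H(inner) → 64 + 20 = 84 bytes.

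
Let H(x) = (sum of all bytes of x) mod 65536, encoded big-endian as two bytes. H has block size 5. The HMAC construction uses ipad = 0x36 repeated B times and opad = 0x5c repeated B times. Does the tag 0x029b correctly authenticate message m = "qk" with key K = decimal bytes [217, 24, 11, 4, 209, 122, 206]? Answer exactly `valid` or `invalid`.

Key decimal bytes [217, 24, 11, 4, 209, 122, 206] = d9 18 0b 04 d1 7a ce is 7 bytes > B = 5, so hash it first: H(key) = 03 19, then zero-pad to 5 bytes: K' = 03 19 00 00 00.
K' ⊕ ipad = 35 2f 36 36 36; K' ⊕ opad = 5f 45 5c 5c 5c.
Inner hash: sum = 53+47+54+54+54+113+107 = 482 → 01 e2.
Outer hash (recomputed tag): sum = 95+69+92+92+92+1+226 = 667 → 02 9b.
Recomputed tag = 029b; claimed = 029b → match.

valid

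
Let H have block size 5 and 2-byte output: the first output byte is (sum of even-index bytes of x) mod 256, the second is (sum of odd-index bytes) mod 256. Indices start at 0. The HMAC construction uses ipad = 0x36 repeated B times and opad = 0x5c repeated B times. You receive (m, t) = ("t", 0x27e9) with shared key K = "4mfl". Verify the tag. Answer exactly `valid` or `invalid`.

valid

Key "4mfl" = 34 6d 66 6c is 4 bytes ≤ B = 5; zero-pad to 5 bytes: K' = 34 6d 66 6c 00.
K' ⊕ ipad = 02 5b 50 5a 36; K' ⊕ opad = 68 31 3a 30 5c.
Inner hash: even-index sum = 136 mod 256 = 136; odd-index sum = 297 mod 256 = 41 → 88 29.
Outer hash (recomputed tag): even-index sum = 295 mod 256 = 39; odd-index sum = 233 mod 256 = 233 → 27 e9.
Recomputed tag = 27e9; claimed = 27e9 → match.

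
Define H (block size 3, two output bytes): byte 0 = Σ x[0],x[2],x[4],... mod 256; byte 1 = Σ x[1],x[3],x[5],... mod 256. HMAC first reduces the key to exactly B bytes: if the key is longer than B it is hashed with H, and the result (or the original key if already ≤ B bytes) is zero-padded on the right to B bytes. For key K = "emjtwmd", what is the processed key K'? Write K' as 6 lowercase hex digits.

aa4e00

|K| = 7 > B = 3, so first hash the key.
H(K): even-index sum = 426 mod 256 = 170; odd-index sum = 334 mod 256 = 78 → aa 4e.
Zero-pad H(K) = aa 4e to 3 bytes: K' = aa 4e 00.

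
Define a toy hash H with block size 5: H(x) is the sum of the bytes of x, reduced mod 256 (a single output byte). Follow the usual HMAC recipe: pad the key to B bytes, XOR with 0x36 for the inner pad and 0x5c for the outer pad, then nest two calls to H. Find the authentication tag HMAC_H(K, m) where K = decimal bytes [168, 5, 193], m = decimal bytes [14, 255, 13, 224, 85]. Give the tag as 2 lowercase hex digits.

25

Key decimal bytes [168, 5, 193] = a8 05 c1 is 3 bytes ≤ B = 5; zero-pad to 5 bytes: K' = a8 05 c1 00 00.
K' ⊕ ipad = 9e 33 f7 36 36.  K' ⊕ opad = f4 59 9d 5c 5c.
Inner input = (K'⊕ipad) ∥ m = 9e 33 f7 36 36 ∥ 0e ff 0d e0 55.
Inner hash: sum = 158+51+247+54+54+14+255+13+224+85 = 1155; mod 256 = 131 → 83.
Outer input = (K'⊕opad) ∥ inner = f4 59 9d 5c 5c ∥ 83.
Outer hash (tag): sum = 244+89+157+92+92+131 = 805; mod 256 = 37 → 25.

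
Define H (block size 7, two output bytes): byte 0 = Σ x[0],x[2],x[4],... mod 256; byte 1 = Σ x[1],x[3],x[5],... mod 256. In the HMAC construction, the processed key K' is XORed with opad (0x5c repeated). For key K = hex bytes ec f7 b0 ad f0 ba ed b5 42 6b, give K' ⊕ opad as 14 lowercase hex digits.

e7225c5c5c5c5c

Key hex bytes ec f7 b0 ad f0 ba ed b5 42 6b is 10 bytes > B = 7, so hash it first: H(key) = bb 7e, then zero-pad to 7 bytes: K' = bb 7e 00 00 00 00 00.
XOR each byte with 0x5c: bb⊕5c=e7, 7e⊕5c=22, 00⊕5c=5c, 00⊕5c=5c, 00⊕5c=5c, 00⊕5c=5c, 00⊕5c=5c.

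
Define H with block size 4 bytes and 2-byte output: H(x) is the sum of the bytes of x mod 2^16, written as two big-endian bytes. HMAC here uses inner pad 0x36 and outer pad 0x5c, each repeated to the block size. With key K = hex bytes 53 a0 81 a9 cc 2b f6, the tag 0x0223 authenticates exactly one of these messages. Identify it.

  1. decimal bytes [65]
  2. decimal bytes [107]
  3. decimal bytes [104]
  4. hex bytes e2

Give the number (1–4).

4

Key hex bytes 53 a0 81 a9 cc 2b f6 is 7 bytes > B = 4, so hash it first: H(key) = 04 0a, then zero-pad to 4 bytes: K' = 04 0a 00 00.
K' ⊕ ipad = 32 3c 36 36; K' ⊕ opad = 58 56 5c 5c.
m1: inner = H(32 3c 36 36 41) = 01 1b; tag = H(58 56 5c 5c 01 1b) = 0182
m2: inner = H(32 3c 36 36 6b) = 01 45; tag = H(58 56 5c 5c 01 45) = 01ac
m3: inner = H(32 3c 36 36 68) = 01 42; tag = H(58 56 5c 5c 01 42) = 01a9
m4: inner = H(32 3c 36 36 e2) = 01 bc; tag = H(58 56 5c 5c 01 bc) = 0223 ← matches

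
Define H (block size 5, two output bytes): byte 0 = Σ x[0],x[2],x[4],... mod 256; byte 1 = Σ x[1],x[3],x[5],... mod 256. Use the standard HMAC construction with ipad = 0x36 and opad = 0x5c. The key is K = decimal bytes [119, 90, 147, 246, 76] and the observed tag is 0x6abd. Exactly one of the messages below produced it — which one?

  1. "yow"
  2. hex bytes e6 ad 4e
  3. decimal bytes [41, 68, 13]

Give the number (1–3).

Key decimal bytes [119, 90, 147, 246, 76] = 77 5a 93 f6 4c is exactly B = 5 bytes: K' = 77 5a 93 f6 4c.
K' ⊕ ipad = 41 6c a5 c0 7a; K' ⊕ opad = 2b 06 cf aa 10.
m1: inner = H(41 6c a5 c0 7a 79 6f 77) = cf 1c; tag = H(2b 06 cf aa 10 cf 1c) = 267f
m2: inner = H(41 6c a5 c0 7a e6 ad 4e) = 0d 60; tag = H(2b 06 cf aa 10 0d 60) = 6abd ← matches
m3: inner = H(41 6c a5 c0 7a 29 44 0d) = a4 62; tag = H(2b 06 cf aa 10 a4 62) = 6c54

2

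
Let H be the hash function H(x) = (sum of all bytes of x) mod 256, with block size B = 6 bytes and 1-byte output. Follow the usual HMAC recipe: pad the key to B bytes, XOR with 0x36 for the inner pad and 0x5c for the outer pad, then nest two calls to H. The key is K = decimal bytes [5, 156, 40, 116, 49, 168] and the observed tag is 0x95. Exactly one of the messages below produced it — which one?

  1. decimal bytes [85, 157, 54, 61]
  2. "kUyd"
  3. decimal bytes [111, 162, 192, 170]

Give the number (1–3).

2

Key decimal bytes [5, 156, 40, 116, 49, 168] = 05 9c 28 74 31 a8 is exactly B = 6 bytes: K' = 05 9c 28 74 31 a8.
K' ⊕ ipad = 33 aa 1e 42 07 9e; K' ⊕ opad = 59 c0 74 28 6d f4.
m1: inner = H(33 aa 1e 42 07 9e 55 9d 36 3d) = 47; tag = H(59 c0 74 28 6d f4 47) = 5d
m2: inner = H(33 aa 1e 42 07 9e 6b 55 79 64) = 7f; tag = H(59 c0 74 28 6d f4 7f) = 95 ← matches
m3: inner = H(33 aa 1e 42 07 9e 6f a2 c0 aa) = 5d; tag = H(59 c0 74 28 6d f4 5d) = 73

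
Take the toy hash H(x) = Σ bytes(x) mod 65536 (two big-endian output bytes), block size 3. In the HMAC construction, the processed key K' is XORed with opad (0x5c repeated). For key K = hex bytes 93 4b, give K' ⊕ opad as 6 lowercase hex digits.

Key hex bytes 93 4b is 2 bytes ≤ B = 3; zero-pad to 3 bytes: K' = 93 4b 00.
XOR each byte with 0x5c: 93⊕5c=cf, 4b⊕5c=17, 00⊕5c=5c.

cf175c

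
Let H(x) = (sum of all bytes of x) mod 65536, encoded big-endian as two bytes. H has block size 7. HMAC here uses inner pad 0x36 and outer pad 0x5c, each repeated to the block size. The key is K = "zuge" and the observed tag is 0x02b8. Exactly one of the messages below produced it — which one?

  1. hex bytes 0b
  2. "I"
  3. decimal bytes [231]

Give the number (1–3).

1

Key "zuge" = 7a 75 67 65 is 4 bytes ≤ B = 7; zero-pad to 7 bytes: K' = 7a 75 67 65 00 00 00.
K' ⊕ ipad = 4c 43 51 53 36 36 36; K' ⊕ opad = 26 29 3b 39 5c 5c 5c.
m1: inner = H(4c 43 51 53 36 36 36 0b) = 01 e0; tag = H(26 29 3b 39 5c 5c 5c 01 e0) = 02b8 ← matches
m2: inner = H(4c 43 51 53 36 36 36 49) = 02 1e; tag = H(26 29 3b 39 5c 5c 5c 02 1e) = 01f7
m3: inner = H(4c 43 51 53 36 36 36 e7) = 02 bc; tag = H(26 29 3b 39 5c 5c 5c 02 bc) = 0295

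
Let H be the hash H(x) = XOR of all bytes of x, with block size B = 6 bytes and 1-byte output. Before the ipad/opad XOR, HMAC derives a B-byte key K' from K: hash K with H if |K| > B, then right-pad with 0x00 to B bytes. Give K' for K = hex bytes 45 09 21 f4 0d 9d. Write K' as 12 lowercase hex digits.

450921f40d9d

Key hex bytes 45 09 21 f4 0d 9d is exactly B = 6 bytes: K' = 45 09 21 f4 0d 9d.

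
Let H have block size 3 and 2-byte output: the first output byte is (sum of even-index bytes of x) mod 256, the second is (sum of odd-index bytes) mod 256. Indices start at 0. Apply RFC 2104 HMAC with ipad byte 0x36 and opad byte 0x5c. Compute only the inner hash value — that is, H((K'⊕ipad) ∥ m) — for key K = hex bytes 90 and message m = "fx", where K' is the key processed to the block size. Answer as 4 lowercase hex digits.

Key hex bytes 90 is 1 byte ≤ B = 3; zero-pad to 3 bytes: K' = 90 00 00.
K' ⊕ ipad = a6 36 36.
Inner input = a6 36 36 ∥ 66 78.
Inner hash: even-index sum = 340 mod 256 = 84; odd-index sum = 156 mod 256 = 156 → 54 9c.

549c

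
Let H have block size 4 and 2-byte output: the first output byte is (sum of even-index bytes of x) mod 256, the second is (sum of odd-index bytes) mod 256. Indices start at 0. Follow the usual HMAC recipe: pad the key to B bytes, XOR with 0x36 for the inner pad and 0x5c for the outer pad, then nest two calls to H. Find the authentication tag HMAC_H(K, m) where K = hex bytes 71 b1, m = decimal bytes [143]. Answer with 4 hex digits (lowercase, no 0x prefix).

9506

Key hex bytes 71 b1 is 2 bytes ≤ B = 4; zero-pad to 4 bytes: K' = 71 b1 00 00.
K' ⊕ ipad = 47 87 36 36.  K' ⊕ opad = 2d ed 5c 5c.
Inner input = (K'⊕ipad) ∥ m = 47 87 36 36 ∥ 8f.
Inner hash: even-index sum = 268 mod 256 = 12; odd-index sum = 189 mod 256 = 189 → 0c bd.
Outer input = (K'⊕opad) ∥ inner = 2d ed 5c 5c ∥ 0c bd.
Outer hash (tag): even-index sum = 149 mod 256 = 149; odd-index sum = 518 mod 256 = 6 → 95 06.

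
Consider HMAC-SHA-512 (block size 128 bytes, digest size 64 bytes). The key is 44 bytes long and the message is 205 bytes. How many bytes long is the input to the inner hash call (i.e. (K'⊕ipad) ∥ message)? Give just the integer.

333

Key is 44 ≤ 128 bytes, zero-padded: |K'| = 128.
Inner input = (K'⊕ipad) ∥ m → 128 + 205 = 333 bytes.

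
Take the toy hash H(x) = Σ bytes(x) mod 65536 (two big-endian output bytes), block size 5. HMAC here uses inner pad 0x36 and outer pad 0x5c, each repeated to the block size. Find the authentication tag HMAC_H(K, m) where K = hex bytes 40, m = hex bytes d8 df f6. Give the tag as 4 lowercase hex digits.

028a

Key hex bytes 40 is 1 byte ≤ B = 5; zero-pad to 5 bytes: K' = 40 00 00 00 00.
K' ⊕ ipad = 76 36 36 36 36.  K' ⊕ opad = 1c 5c 5c 5c 5c.
Inner input = (K'⊕ipad) ∥ m = 76 36 36 36 36 ∥ d8 df f6.
Inner hash: sum = 118+54+54+54+54+216+223+246 = 1019 → 03 fb.
Outer input = (K'⊕opad) ∥ inner = 1c 5c 5c 5c 5c ∥ 03 fb.
Outer hash (tag): sum = 28+92+92+92+92+3+251 = 650 → 02 8a.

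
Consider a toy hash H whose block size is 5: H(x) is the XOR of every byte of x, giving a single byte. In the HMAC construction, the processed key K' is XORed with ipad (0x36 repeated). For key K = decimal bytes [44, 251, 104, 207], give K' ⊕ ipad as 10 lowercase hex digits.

1acd5ef936

Key decimal bytes [44, 251, 104, 207] = 2c fb 68 cf is 4 bytes ≤ B = 5; zero-pad to 5 bytes: K' = 2c fb 68 cf 00.
XOR each byte with 0x36: 2c⊕36=1a, fb⊕36=cd, 68⊕36=5e, cf⊕36=f9, 00⊕36=36.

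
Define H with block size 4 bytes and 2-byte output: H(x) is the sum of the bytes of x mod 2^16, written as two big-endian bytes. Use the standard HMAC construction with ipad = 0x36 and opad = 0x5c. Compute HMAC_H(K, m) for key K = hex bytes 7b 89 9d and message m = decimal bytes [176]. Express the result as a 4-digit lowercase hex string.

Key hex bytes 7b 89 9d is 3 bytes ≤ B = 4; zero-pad to 4 bytes: K' = 7b 89 9d 00.
K' ⊕ ipad = 4d bf ab 36.  K' ⊕ opad = 27 d5 c1 5c.
Inner input = (K'⊕ipad) ∥ m = 4d bf ab 36 ∥ b0.
Inner hash: sum = 77+191+171+54+176 = 669 → 02 9d.
Outer input = (K'⊕opad) ∥ inner = 27 d5 c1 5c ∥ 02 9d.
Outer hash (tag): sum = 39+213+193+92+2+157 = 696 → 02 b8.

02b8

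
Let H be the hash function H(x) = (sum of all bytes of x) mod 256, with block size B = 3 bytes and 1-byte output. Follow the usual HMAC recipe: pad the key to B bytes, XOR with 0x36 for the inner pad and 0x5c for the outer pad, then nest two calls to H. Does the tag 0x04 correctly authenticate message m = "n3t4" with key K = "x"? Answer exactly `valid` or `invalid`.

invalid

Key "x" = 78 is 1 byte ≤ B = 3; zero-pad to 3 bytes: K' = 78 00 00.
K' ⊕ ipad = 4e 36 36; K' ⊕ opad = 24 5c 5c.
Inner hash: sum = 78+54+54+110+51+116+52 = 515; mod 256 = 3 → 03.
Outer hash (recomputed tag): sum = 36+92+92+3 = 223 → df.
Recomputed tag = df; claimed = 04 → mismatch.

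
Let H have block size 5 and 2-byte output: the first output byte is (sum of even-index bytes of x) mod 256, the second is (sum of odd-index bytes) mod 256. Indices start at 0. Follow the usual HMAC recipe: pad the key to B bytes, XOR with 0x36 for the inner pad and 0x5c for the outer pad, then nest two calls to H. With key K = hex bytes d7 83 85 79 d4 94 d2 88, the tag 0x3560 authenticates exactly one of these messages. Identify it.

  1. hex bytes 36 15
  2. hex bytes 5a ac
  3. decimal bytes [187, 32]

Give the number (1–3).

3

Key hex bytes d7 83 85 79 d4 94 d2 88 is 8 bytes > B = 5, so hash it first: H(key) = 02 18, then zero-pad to 5 bytes: K' = 02 18 00 00 00.
K' ⊕ ipad = 34 2e 36 36 36; K' ⊕ opad = 5e 44 5c 5c 5c.
m1: inner = H(34 2e 36 36 36 36 15) = b5 9a; tag = H(5e 44 5c 5c 5c b5 9a) = b055
m2: inner = H(34 2e 36 36 36 5a ac) = 4c be; tag = H(5e 44 5c 5c 5c 4c be) = d4ec
m3: inner = H(34 2e 36 36 36 bb 20) = c0 1f; tag = H(5e 44 5c 5c 5c c0 1f) = 3560 ← matches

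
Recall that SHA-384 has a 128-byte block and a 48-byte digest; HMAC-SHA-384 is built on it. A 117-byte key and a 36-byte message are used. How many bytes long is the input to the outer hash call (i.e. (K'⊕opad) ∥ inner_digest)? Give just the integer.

Key is 117 ≤ 128 bytes, zero-padded: |K'| = 128.
Outer input = (K'⊕opad) ∥ H(inner) → 128 + 48 = 176 bytes.

176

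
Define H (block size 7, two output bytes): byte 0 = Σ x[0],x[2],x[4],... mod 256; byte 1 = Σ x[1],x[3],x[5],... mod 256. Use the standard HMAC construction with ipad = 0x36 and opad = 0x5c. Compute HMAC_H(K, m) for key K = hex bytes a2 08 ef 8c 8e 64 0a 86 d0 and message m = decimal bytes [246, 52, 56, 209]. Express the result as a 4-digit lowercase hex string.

Key hex bytes a2 08 ef 8c 8e 64 0a 86 d0 is 9 bytes > B = 7, so hash it first: H(key) = f9 7e, then zero-pad to 7 bytes: K' = f9 7e 00 00 00 00 00.
K' ⊕ ipad = cf 48 36 36 36 36 36.  K' ⊕ opad = a5 22 5c 5c 5c 5c 5c.
Inner input = (K'⊕ipad) ∥ m = cf 48 36 36 36 36 36 ∥ f6 34 38 d1.
Inner hash: even-index sum = 630 mod 256 = 118; odd-index sum = 482 mod 256 = 226 → 76 e2.
Outer input = (K'⊕opad) ∥ inner = a5 22 5c 5c 5c 5c 5c ∥ 76 e2.
Outer hash (tag): even-index sum = 667 mod 256 = 155; odd-index sum = 336 mod 256 = 80 → 9b 50.

9b50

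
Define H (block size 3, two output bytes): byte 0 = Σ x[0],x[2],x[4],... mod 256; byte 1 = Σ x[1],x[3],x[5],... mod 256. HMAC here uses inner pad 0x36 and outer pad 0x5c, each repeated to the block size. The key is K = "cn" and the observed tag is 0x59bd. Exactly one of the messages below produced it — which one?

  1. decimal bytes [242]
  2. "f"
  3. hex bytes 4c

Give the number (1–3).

2

Key "cn" = 63 6e is 2 bytes ≤ B = 3; zero-pad to 3 bytes: K' = 63 6e 00.
K' ⊕ ipad = 55 58 36; K' ⊕ opad = 3f 32 5c.
m1: inner = H(55 58 36 f2) = 8b 4a; tag = H(3f 32 5c 8b 4a) = e5bd
m2: inner = H(55 58 36 66) = 8b be; tag = H(3f 32 5c 8b be) = 59bd ← matches
m3: inner = H(55 58 36 4c) = 8b a4; tag = H(3f 32 5c 8b a4) = 3fbd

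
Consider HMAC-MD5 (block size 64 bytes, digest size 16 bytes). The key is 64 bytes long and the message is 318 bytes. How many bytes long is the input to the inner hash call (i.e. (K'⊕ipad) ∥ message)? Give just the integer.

382

Key is 64 ≤ 64 bytes, zero-padded: |K'| = 64.
Inner input = (K'⊕ipad) ∥ m → 64 + 318 = 382 bytes.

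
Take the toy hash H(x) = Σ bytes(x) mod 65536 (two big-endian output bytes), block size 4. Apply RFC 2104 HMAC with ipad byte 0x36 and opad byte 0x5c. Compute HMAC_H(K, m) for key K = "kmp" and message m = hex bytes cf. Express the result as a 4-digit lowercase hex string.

00f5

Key "kmp" = 6b 6d 70 is 3 bytes ≤ B = 4; zero-pad to 4 bytes: K' = 6b 6d 70 00.
K' ⊕ ipad = 5d 5b 46 36.  K' ⊕ opad = 37 31 2c 5c.
Inner input = (K'⊕ipad) ∥ m = 5d 5b 46 36 ∥ cf.
Inner hash: sum = 93+91+70+54+207 = 515 → 02 03.
Outer input = (K'⊕opad) ∥ inner = 37 31 2c 5c ∥ 02 03.
Outer hash (tag): sum = 55+49+44+92+2+3 = 245 → 00 f5.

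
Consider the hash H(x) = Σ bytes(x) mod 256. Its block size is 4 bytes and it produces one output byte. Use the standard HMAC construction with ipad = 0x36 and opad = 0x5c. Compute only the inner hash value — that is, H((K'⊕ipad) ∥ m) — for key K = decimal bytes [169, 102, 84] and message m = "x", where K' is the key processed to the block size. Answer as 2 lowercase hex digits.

ff

Key decimal bytes [169, 102, 84] = a9 66 54 is 3 bytes ≤ B = 4; zero-pad to 4 bytes: K' = a9 66 54 00.
K' ⊕ ipad = 9f 50 62 36.
Inner input = 9f 50 62 36 ∥ 78.
Inner hash: sum = 159+80+98+54+120 = 511; mod 256 = 255 → ff.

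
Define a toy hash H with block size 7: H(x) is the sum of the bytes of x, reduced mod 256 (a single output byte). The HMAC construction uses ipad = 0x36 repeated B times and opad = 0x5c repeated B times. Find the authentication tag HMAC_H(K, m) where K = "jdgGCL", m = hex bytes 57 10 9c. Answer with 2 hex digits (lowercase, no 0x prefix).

e7

Key "jdgGCL" = 6a 64 67 47 43 4c is 6 bytes ≤ B = 7; zero-pad to 7 bytes: K' = 6a 64 67 47 43 4c 00.
K' ⊕ ipad = 5c 52 51 71 75 7a 36.  K' ⊕ opad = 36 38 3b 1b 1f 10 5c.
Inner input = (K'⊕ipad) ∥ m = 5c 52 51 71 75 7a 36 ∥ 57 10 9c.
Inner hash: sum = 92+82+81+113+117+122+54+87+16+156 = 920; mod 256 = 152 → 98.
Outer input = (K'⊕opad) ∥ inner = 36 38 3b 1b 1f 10 5c ∥ 98.
Outer hash (tag): sum = 54+56+59+27+31+16+92+152 = 487; mod 256 = 231 → e7.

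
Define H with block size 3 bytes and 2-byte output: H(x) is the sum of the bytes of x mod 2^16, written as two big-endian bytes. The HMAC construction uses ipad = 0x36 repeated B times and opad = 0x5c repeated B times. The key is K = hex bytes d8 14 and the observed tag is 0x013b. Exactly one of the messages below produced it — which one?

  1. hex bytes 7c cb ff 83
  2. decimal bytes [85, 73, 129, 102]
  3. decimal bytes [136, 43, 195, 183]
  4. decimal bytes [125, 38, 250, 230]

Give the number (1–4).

Key hex bytes d8 14 is 2 bytes ≤ B = 3; zero-pad to 3 bytes: K' = d8 14 00.
K' ⊕ ipad = ee 22 36; K' ⊕ opad = 84 48 5c.
m1: inner = H(ee 22 36 7c cb ff 83) = 04 0f; tag = H(84 48 5c 04 0f) = 013b ← matches
m2: inner = H(ee 22 36 55 49 81 66) = 02 cb; tag = H(84 48 5c 02 cb) = 01f5
m3: inner = H(ee 22 36 88 2b c3 b7) = 03 73; tag = H(84 48 5c 03 73) = 019e
m4: inner = H(ee 22 36 7d 26 fa e6) = 03 c9; tag = H(84 48 5c 03 c9) = 01f4

1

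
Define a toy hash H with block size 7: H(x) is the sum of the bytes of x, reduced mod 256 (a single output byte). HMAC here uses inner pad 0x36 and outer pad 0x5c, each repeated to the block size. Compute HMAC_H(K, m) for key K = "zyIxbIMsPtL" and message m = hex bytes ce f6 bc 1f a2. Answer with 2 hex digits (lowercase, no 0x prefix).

Key "zyIxbIMsPtL" = 7a 79 49 78 62 49 4d 73 50 74 4c is 11 bytes > B = 7, so hash it first: H(key) = 2f, then zero-pad to 7 bytes: K' = 2f 00 00 00 00 00 00.
K' ⊕ ipad = 19 36 36 36 36 36 36.  K' ⊕ opad = 73 5c 5c 5c 5c 5c 5c.
Inner input = (K'⊕ipad) ∥ m = 19 36 36 36 36 36 36 ∥ ce f6 bc 1f a2.
Inner hash: sum = 25+54+54+54+54+54+54+206+246+188+31+162 = 1182; mod 256 = 158 → 9e.
Outer input = (K'⊕opad) ∥ inner = 73 5c 5c 5c 5c 5c 5c ∥ 9e.
Outer hash (tag): sum = 115+92+92+92+92+92+92+158 = 825; mod 256 = 57 → 39.

39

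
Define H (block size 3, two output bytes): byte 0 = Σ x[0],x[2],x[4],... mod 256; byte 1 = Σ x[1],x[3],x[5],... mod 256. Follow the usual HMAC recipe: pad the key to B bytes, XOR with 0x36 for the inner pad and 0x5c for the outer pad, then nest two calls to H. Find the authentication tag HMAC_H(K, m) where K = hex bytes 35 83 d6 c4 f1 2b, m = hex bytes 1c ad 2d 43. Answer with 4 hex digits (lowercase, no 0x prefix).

Key hex bytes 35 83 d6 c4 f1 2b is 6 bytes > B = 3, so hash it first: H(key) = fc 72, then zero-pad to 3 bytes: K' = fc 72 00.
K' ⊕ ipad = ca 44 36.  K' ⊕ opad = a0 2e 5c.
Inner input = (K'⊕ipad) ∥ m = ca 44 36 ∥ 1c ad 2d 43.
Inner hash: even-index sum = 496 mod 256 = 240; odd-index sum = 141 mod 256 = 141 → f0 8d.
Outer input = (K'⊕opad) ∥ inner = a0 2e 5c ∥ f0 8d.
Outer hash (tag): even-index sum = 393 mod 256 = 137; odd-index sum = 286 mod 256 = 30 → 89 1e.

891e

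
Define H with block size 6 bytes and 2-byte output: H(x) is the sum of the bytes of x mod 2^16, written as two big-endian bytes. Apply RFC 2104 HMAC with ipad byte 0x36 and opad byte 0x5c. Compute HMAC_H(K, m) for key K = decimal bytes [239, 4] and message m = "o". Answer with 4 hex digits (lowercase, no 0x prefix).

Key decimal bytes [239, 4] = ef 04 is 2 bytes ≤ B = 6; zero-pad to 6 bytes: K' = ef 04 00 00 00 00.
K' ⊕ ipad = d9 32 36 36 36 36.  K' ⊕ opad = b3 58 5c 5c 5c 5c.
Inner input = (K'⊕ipad) ∥ m = d9 32 36 36 36 36 ∥ 6f.
Inner hash: sum = 217+50+54+54+54+54+111 = 594 → 02 52.
Outer input = (K'⊕opad) ∥ inner = b3 58 5c 5c 5c 5c ∥ 02 52.
Outer hash (tag): sum = 179+88+92+92+92+92+2+82 = 719 → 02 cf.

02cf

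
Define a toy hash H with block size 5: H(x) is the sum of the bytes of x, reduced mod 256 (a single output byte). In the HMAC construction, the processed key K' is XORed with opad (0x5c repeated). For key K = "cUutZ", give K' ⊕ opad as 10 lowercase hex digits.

3f09292806

Key "cUutZ" = 63 55 75 74 5a is exactly B = 5 bytes: K' = 63 55 75 74 5a.
XOR each byte with 0x5c: 63⊕5c=3f, 55⊕5c=09, 75⊕5c=29, 74⊕5c=28, 5a⊕5c=06.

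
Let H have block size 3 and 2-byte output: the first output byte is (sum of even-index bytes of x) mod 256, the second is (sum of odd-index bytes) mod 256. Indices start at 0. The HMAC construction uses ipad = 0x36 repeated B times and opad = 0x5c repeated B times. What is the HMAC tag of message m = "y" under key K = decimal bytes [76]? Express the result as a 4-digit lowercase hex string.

Key decimal bytes [76] = 4c is 1 byte ≤ B = 3; zero-pad to 3 bytes: K' = 4c 00 00.
K' ⊕ ipad = 7a 36 36.  K' ⊕ opad = 10 5c 5c.
Inner input = (K'⊕ipad) ∥ m = 7a 36 36 ∥ 79.
Inner hash: even-index sum = 176 mod 256 = 176; odd-index sum = 175 mod 256 = 175 → b0 af.
Outer input = (K'⊕opad) ∥ inner = 10 5c 5c ∥ b0 af.
Outer hash (tag): even-index sum = 283 mod 256 = 27; odd-index sum = 268 mod 256 = 12 → 1b 0c.

1b0c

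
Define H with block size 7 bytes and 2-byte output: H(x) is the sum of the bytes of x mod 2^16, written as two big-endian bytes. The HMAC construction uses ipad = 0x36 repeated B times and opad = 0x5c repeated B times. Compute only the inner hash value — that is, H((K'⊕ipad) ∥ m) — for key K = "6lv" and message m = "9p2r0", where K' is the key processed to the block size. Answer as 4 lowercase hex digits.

Key "6lv" = 36 6c 76 is 3 bytes ≤ B = 7; zero-pad to 7 bytes: K' = 36 6c 76 00 00 00 00.
K' ⊕ ipad = 00 5a 40 36 36 36 36.
Inner input = 00 5a 40 36 36 36 36 ∥ 39 70 32 72 30.
Inner hash: sum = 0+90+64+54+54+54+54+57+112+50+114+48 = 751 → 02 ef.

02ef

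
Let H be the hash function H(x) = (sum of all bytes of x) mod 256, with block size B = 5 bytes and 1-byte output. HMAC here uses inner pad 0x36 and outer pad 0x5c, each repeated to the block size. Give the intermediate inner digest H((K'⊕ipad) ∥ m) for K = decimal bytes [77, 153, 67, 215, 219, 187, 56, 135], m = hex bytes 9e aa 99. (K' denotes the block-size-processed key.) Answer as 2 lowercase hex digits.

1c

Key decimal bytes [77, 153, 67, 215, 219, 187, 56, 135] = 4d 99 43 d7 db bb 38 87 is 8 bytes > B = 5, so hash it first: H(key) = 55, then zero-pad to 5 bytes: K' = 55 00 00 00 00.
K' ⊕ ipad = 63 36 36 36 36.
Inner input = 63 36 36 36 36 ∥ 9e aa 99.
Inner hash: sum = 99+54+54+54+54+158+170+153 = 796; mod 256 = 28 → 1c.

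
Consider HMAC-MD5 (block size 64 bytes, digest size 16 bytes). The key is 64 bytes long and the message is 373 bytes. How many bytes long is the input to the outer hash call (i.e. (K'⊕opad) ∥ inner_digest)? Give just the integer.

Key is 64 ≤ 64 bytes, zero-padded: |K'| = 64.
Outer input = (K'⊕opad) ∥ H(inner) → 64 + 16 = 80 bytes.

80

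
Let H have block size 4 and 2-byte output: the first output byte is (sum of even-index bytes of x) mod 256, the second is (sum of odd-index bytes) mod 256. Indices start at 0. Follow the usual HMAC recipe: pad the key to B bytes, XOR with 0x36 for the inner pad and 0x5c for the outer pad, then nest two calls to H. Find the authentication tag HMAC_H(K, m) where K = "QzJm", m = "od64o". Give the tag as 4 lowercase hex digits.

Key "QzJm" = 51 7a 4a 6d is exactly B = 4 bytes: K' = 51 7a 4a 6d.
K' ⊕ ipad = 67 4c 7c 5b.  K' ⊕ opad = 0d 26 16 31.
Inner input = (K'⊕ipad) ∥ m = 67 4c 7c 5b ∥ 6f 64 36 34 6f.
Inner hash: even-index sum = 503 mod 256 = 247; odd-index sum = 319 mod 256 = 63 → f7 3f.
Outer input = (K'⊕opad) ∥ inner = 0d 26 16 31 ∥ f7 3f.
Outer hash (tag): even-index sum = 282 mod 256 = 26; odd-index sum = 150 mod 256 = 150 → 1a 96.

1a96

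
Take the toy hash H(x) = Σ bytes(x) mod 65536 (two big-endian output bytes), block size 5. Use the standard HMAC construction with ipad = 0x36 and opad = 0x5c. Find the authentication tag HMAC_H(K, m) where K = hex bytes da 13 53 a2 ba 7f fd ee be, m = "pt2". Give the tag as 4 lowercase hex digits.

02e4

Key hex bytes da 13 53 a2 ba 7f fd ee be is 9 bytes > B = 5, so hash it first: H(key) = 05 c4, then zero-pad to 5 bytes: K' = 05 c4 00 00 00.
K' ⊕ ipad = 33 f2 36 36 36.  K' ⊕ opad = 59 98 5c 5c 5c.
Inner input = (K'⊕ipad) ∥ m = 33 f2 36 36 36 ∥ 70 74 32.
Inner hash: sum = 51+242+54+54+54+112+116+50 = 733 → 02 dd.
Outer input = (K'⊕opad) ∥ inner = 59 98 5c 5c 5c ∥ 02 dd.
Outer hash (tag): sum = 89+152+92+92+92+2+221 = 740 → 02 e4.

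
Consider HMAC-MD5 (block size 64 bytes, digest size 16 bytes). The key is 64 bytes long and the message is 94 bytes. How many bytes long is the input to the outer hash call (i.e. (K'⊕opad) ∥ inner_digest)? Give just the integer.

80

Key is 64 ≤ 64 bytes, zero-padded: |K'| = 64.
Outer input = (K'⊕opad) ∥ H(inner) → 64 + 16 = 80 bytes.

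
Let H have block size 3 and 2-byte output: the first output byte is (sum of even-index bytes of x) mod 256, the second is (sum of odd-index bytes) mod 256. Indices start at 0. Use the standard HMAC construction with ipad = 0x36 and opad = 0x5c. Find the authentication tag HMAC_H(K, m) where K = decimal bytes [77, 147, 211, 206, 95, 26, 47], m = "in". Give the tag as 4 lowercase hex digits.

Key decimal bytes [77, 147, 211, 206, 95, 26, 47] = 4d 93 d3 ce 5f 1a 2f is 7 bytes > B = 3, so hash it first: H(key) = ae 7b, then zero-pad to 3 bytes: K' = ae 7b 00.
K' ⊕ ipad = 98 4d 36.  K' ⊕ opad = f2 27 5c.
Inner input = (K'⊕ipad) ∥ m = 98 4d 36 ∥ 69 6e.
Inner hash: even-index sum = 316 mod 256 = 60; odd-index sum = 182 mod 256 = 182 → 3c b6.
Outer input = (K'⊕opad) ∥ inner = f2 27 5c ∥ 3c b6.
Outer hash (tag): even-index sum = 516 mod 256 = 4; odd-index sum = 99 mod 256 = 99 → 04 63.

0463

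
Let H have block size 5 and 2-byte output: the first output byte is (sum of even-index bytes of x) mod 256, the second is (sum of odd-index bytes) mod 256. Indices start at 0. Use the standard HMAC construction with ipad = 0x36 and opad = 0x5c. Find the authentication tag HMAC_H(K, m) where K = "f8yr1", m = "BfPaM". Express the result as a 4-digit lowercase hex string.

Key "f8yr1" = 66 38 79 72 31 is exactly B = 5 bytes: K' = 66 38 79 72 31.
K' ⊕ ipad = 50 0e 4f 44 07.  K' ⊕ opad = 3a 64 25 2e 6d.
Inner input = (K'⊕ipad) ∥ m = 50 0e 4f 44 07 ∥ 42 66 50 61 4d.
Inner hash: even-index sum = 365 mod 256 = 109; odd-index sum = 305 mod 256 = 49 → 6d 31.
Outer input = (K'⊕opad) ∥ inner = 3a 64 25 2e 6d ∥ 6d 31.
Outer hash (tag): even-index sum = 253 mod 256 = 253; odd-index sum = 255 mod 256 = 255 → fd ff.

fdff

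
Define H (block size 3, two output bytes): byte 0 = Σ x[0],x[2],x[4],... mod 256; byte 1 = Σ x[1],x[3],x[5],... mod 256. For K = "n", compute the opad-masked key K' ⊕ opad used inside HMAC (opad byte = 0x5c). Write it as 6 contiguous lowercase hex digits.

Key "n" = 6e is 1 byte ≤ B = 3; zero-pad to 3 bytes: K' = 6e 00 00.
XOR each byte with 0x5c: 6e⊕5c=32, 00⊕5c=5c, 00⊕5c=5c.

325c5c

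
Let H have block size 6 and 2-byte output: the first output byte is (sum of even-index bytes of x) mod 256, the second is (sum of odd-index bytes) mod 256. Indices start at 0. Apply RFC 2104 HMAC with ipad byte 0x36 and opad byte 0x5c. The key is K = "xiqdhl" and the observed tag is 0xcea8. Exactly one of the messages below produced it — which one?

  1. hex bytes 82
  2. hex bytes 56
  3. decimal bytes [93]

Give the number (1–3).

Key "xiqdhl" = 78 69 71 64 68 6c is exactly B = 6 bytes: K' = 78 69 71 64 68 6c.
K' ⊕ ipad = 4e 5f 47 52 5e 5a; K' ⊕ opad = 24 35 2d 38 34 30.
m1: inner = H(4e 5f 47 52 5e 5a 82) = 75 0b; tag = H(24 35 2d 38 34 30 75 0b) = faa8
m2: inner = H(4e 5f 47 52 5e 5a 56) = 49 0b; tag = H(24 35 2d 38 34 30 49 0b) = cea8 ← matches
m3: inner = H(4e 5f 47 52 5e 5a 5d) = 50 0b; tag = H(24 35 2d 38 34 30 50 0b) = d5a8

2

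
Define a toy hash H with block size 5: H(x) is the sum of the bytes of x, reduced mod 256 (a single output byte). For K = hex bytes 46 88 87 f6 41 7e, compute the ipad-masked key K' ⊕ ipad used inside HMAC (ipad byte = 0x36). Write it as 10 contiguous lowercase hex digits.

Key hex bytes 46 88 87 f6 41 7e is 6 bytes > B = 5, so hash it first: H(key) = 0a, then zero-pad to 5 bytes: K' = 0a 00 00 00 00.
XOR each byte with 0x36: 0a⊕36=3c, 00⊕36=36, 00⊕36=36, 00⊕36=36, 00⊕36=36.

3c36363636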